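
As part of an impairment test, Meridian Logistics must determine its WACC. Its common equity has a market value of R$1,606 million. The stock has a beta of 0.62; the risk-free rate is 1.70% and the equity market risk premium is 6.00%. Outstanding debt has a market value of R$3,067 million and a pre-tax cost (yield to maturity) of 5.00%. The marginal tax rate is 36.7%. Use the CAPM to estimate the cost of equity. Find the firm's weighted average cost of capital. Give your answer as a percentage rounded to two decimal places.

3.94%

Cost of equity via CAPM: Re = 1.7% + 0.62 × 6.0% = 5.4200%.
Total capital V = 1606 + 3067 = 4673.
Equity: weight = 1606/4673 = 0.3437; cost = 5.42%.
Debt: weight = 3067/4673 = 0.6563; after-tax cost = 5% × (1 − 36.7%) = 3.1650%.
WACC = 0.3437 × 5.4200% + 0.6563 × 3.1650% = 3.9400%.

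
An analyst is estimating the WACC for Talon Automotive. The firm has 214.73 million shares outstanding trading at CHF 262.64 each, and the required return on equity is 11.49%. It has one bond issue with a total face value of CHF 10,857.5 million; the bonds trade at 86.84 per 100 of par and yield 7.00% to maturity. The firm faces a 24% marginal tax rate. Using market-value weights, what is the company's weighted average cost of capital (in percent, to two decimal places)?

Market value of equity E = 262.64 × 214.73m = 56396.6872m. Market value of debt D = 10857.5m × 86.84/100 = 9428.653m.
Total capital V = 56396.6872 + 9428.653 = 65825.3402.
Equity: weight = 56396.6872/65825.3402 = 0.8568; cost = 11.49%.
Bonds outstanding: weight = 9428.653/65825.3402 = 0.1432; after-tax cost = 7% × (1 − 24%) = 5.3200%.
WACC = 0.8568 × 11.4900% + 0.1432 × 5.3200% = 10.6062%.

10.61%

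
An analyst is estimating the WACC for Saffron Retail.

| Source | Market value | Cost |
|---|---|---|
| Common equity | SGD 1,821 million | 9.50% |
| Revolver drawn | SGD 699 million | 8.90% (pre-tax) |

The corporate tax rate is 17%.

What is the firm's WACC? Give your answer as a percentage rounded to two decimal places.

Total capital V = 1821 + 699 = 2520.
Equity: weight = 1821/2520 = 0.7226; cost = 9.5%.
Revolver drawn: weight = 699/2520 = 0.2774; after-tax cost = 8.9% × (1 − 17%) = 7.3870%.
WACC = 0.7226 × 9.5000% + 0.2774 × 7.3870% = 8.9139%.

8.91%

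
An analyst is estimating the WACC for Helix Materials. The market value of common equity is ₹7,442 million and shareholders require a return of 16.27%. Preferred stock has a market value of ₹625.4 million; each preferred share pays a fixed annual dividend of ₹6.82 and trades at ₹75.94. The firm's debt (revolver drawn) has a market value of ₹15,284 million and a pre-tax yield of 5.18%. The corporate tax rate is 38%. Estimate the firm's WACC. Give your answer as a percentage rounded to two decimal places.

Cost of preferred: Rp = 6.82 / 75.94 = 8.9808%.
Total capital V = 7442 + 625.4 + 15284 = 23351.4.
Equity: weight = 7442/23351.4 = 0.3187; cost = 16.27%.
Preferred: weight = 625.4/23351.4 = 0.0268; cost = 8.9808%.
Revolver drawn: weight = 15284/23351.4 = 0.6545; after-tax cost = 5.18% × (1 − 38%) = 3.2116%.
WACC = 0.3187 × 16.2700% + 0.0268 × 8.9808% + 0.6545 × 3.2116% = 7.5278%.

7.53%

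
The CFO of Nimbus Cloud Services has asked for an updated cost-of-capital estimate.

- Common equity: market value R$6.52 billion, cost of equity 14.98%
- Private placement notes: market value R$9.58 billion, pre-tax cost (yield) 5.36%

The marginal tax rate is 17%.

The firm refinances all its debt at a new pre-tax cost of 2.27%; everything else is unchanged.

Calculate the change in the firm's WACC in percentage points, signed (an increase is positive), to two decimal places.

Current WACC:
Total capital V = 6.52 + 9.58 = 16.1.
Equity: weight = 6.52/16.1 = 0.4050; cost = 14.98%.
Private placement notes: weight = 9.58/16.1 = 0.5950; after-tax cost = 5.36% × (1 − 17%) = 4.4488%.
WACC = 0.4050 × 14.9800% + 0.5950 × 4.4488% = 8.7136%.
After the change:
Total capital V = 6.52 + 9.58 = 16.1.
Equity: weight = 6.52/16.1 = 0.4050; cost = 14.98%.
Private placement notes: weight = 9.58/16.1 = 0.5950; after-tax cost = 2.27% × (1 − 17%) = 1.8841%.
WACC = 0.4050 × 14.9800% + 0.5950 × 1.8841% = 7.1875%.
Change in WACC = 7.1875% − 8.7136% = -1.5261 pp.

-1.53 pp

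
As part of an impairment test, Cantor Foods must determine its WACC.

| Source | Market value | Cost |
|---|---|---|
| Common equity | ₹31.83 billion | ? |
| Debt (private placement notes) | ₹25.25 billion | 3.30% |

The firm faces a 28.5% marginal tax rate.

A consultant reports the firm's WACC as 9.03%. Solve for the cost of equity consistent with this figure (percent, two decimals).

Total capital V = 31.83 + 25.25 = 57.08.
Equity weight = 31.83/57.08 = 0.5576.
Private placement notes weight = 25.25/57.08 = 0.4424.
Debt contribution = 0.4424 × 3.3% × (1 − 28.5%) = 1.0438%.
Required equity contribution = 9.03% − 1.0438% = 7.9862%.
Re = 7.9862% / 0.5576 = 14.3216%.

14.32%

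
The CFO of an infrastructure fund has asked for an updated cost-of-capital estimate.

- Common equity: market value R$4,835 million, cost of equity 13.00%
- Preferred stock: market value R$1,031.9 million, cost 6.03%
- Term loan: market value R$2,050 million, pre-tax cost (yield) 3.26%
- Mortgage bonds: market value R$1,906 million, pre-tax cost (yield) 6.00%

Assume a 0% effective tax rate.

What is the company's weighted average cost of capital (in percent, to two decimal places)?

8.88%

Total capital V = 4835 + 1031.9 + 2050 + 1906 = 9822.9.
Equity: weight = 4835/9822.9 = 0.4922; cost = 13%.
Preferred: weight = 1031.9/9822.9 = 0.1051; cost = 6.03%.
Term loan: weight = 2050/9822.9 = 0.2087; after-tax cost = 3.26% × (1 − 0%) = 3.2600%.
Mortgage bonds: weight = 1906/9822.9 = 0.1940; after-tax cost = 6% × (1 − 0%) = 6.0000%.
WACC = 0.4922 × 13.0000% + 0.1051 × 6.0300% + 0.2087 × 3.2600% + 0.1940 × 6.0000% = 8.8768%.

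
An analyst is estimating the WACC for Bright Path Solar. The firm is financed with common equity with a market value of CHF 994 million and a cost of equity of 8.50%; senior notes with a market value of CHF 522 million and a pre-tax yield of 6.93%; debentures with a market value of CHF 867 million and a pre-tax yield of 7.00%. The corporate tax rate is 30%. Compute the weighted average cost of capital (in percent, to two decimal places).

Total capital V = 994 + 522 + 867 = 2383.
Equity: weight = 994/2383 = 0.4171; cost = 8.5%.
Senior notes: weight = 522/2383 = 0.2191; after-tax cost = 6.93% × (1 − 30%) = 4.8510%.
Debentures: weight = 867/2383 = 0.3638; after-tax cost = 7% × (1 − 30%) = 4.9000%.
WACC = 0.4171 × 8.5000% + 0.2191 × 4.8510% + 0.3638 × 4.9000% = 6.3909%.

6.39%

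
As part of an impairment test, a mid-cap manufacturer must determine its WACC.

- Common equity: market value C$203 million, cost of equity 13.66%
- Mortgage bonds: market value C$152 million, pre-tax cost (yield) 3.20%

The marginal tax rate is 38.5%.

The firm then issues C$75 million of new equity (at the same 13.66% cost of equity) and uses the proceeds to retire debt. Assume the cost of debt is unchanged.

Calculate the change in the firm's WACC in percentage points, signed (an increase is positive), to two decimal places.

+2.47 pp

Current WACC:
Total capital V = 203 + 152 = 355.
Equity: weight = 203/355 = 0.5718; cost = 13.66%.
Mortgage bonds: weight = 152/355 = 0.4282; after-tax cost = 3.2% × (1 − 38.5%) = 1.9680%.
WACC = 0.5718 × 13.6600% + 0.4282 × 1.9680% = 8.6538%.
After the change:
Total capital V = 278 + 77 = 355.
Equity: weight = 278/355 = 0.7831; cost = 13.66%.
Mortgage bonds: weight = 77/355 = 0.2169; after-tax cost = 3.2% × (1 − 38.5%) = 1.9680%.
WACC = 0.7831 × 13.6600% + 0.2169 × 1.9680% = 11.1240%.
Change in WACC = 11.1240% − 8.6538% = 2.4701 pp.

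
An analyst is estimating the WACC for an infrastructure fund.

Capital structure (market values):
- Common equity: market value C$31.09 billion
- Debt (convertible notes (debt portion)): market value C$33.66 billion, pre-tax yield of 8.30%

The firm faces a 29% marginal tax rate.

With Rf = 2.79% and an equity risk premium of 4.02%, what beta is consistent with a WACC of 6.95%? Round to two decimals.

1.32

Total capital V = 31.09 + 33.66 = 64.75.
Equity weight = 31.09/64.75 = 0.4802.
Convertible notes (debt portion) weight = 33.66/64.75 = 0.5198.
Debt contribution = 0.5198 × 8.3% × (1 − 29%) = 3.0634%.
Required equity contribution = 6.95% − 3.0634% = 3.8866%  ⇒  Re = 8.0944%.
CAPM: 8.0944% = 2.79% + β × 4.02%  ⇒  β = 1.3195.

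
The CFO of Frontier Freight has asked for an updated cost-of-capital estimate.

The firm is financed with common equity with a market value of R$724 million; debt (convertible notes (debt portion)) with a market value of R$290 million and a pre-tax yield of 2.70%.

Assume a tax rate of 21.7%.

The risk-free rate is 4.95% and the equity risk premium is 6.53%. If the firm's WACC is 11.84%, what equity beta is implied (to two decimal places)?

Total capital V = 724 + 290 = 1014.
Equity weight = 724/1014 = 0.7140.
Convertible notes (debt portion) weight = 290/1014 = 0.2860.
Debt contribution = 0.2860 × 2.7% × (1 − 21.7%) = 0.6046%.
Required equity contribution = 11.84% − 0.6046% = 11.2354%  ⇒  Re = 15.7357%.
CAPM: 15.7357% = 4.95% + β × 6.53%  ⇒  β = 1.6517.

1.65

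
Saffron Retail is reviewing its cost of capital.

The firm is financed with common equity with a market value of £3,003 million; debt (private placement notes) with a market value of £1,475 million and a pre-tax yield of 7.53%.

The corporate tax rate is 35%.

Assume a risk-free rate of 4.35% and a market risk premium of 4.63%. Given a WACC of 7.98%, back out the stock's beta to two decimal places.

1.11

Total capital V = 3003 + 1475 = 4478.
Equity weight = 3003/4478 = 0.6706.
Private placement notes weight = 1475/4478 = 0.3294.
Debt contribution = 0.3294 × 7.53% × (1 − 35%) = 1.6122%.
Required equity contribution = 7.98% − 1.6122% = 6.3678%  ⇒  Re = 9.4955%.
CAPM: 9.4955% = 4.35% + β × 4.63%  ⇒  β = 1.1113.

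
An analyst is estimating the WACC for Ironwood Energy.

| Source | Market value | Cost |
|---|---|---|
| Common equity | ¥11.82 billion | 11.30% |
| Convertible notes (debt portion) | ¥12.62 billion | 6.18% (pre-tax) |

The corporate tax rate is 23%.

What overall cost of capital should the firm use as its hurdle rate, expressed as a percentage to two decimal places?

7.92%

Total capital V = 11.82 + 12.62 = 24.44.
Equity: weight = 11.82/24.44 = 0.4836; cost = 11.3%.
Convertible notes (debt portion): weight = 12.62/24.44 = 0.5164; after-tax cost = 6.18% × (1 − 23%) = 4.7586%.
WACC = 0.4836 × 11.3000% + 0.5164 × 4.7586% = 7.9222%.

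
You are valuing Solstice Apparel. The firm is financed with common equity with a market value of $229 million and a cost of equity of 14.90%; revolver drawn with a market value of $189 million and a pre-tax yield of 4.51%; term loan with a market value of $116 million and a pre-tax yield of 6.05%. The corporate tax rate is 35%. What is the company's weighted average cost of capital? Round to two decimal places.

Total capital V = 229 + 189 + 116 = 534.
Equity: weight = 229/534 = 0.4288; cost = 14.9%.
Revolver drawn: weight = 189/534 = 0.3539; after-tax cost = 4.51% × (1 − 35%) = 2.9315%.
Term loan: weight = 116/534 = 0.2172; after-tax cost = 6.05% × (1 − 35%) = 3.9325%.
WACC = 0.4288 × 14.9000% + 0.3539 × 2.9315% + 0.2172 × 3.9325% = 8.2815%.

8.28%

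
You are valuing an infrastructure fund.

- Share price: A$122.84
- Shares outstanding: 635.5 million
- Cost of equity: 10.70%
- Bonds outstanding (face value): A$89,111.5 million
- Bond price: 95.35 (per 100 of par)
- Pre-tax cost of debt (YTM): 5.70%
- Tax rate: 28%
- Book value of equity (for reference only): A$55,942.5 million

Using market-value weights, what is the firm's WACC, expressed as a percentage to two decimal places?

7.26%

Market value of equity E = 122.84 × 635.5m = 78064.82m. Market value of debt D = 89111.5m × 95.35/100 = 84967.81525m.
Total capital V = 78064.82 + 84967.81525 = 163032.63525.
Equity: weight = 78064.82/163032.63525 = 0.4788; cost = 10.7%.
Bonds outstanding: weight = 84967.81525/163032.63525 = 0.5212; after-tax cost = 5.7% × (1 − 28%) = 4.1040%.
WACC = 0.4788 × 10.7000% + 0.5212 × 4.1040% = 7.2624%.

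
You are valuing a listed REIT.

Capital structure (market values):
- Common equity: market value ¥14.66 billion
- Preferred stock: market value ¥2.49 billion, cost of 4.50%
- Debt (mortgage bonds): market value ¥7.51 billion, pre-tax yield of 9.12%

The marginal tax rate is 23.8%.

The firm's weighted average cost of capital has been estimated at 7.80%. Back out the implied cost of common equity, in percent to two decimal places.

Total capital V = 14.66 + 2.49 + 7.51 = 24.66.
Equity weight = 14.66/24.66 = 0.5945.
Preferred weight = 2.49/24.66 = 0.1010.
Mortgage bonds weight = 7.51/24.66 = 0.3045.
Debt contribution = 0.3045 × 9.12% × (1 − 23.8%) = 2.1164%.
Preferred contribution = 0.1010 × 4.5% = 0.4544%.
Required equity contribution = 7.8% − 2.5708% = 5.2292%.
Re = 5.2292% / 0.5945 = 8.7962%.

8.80%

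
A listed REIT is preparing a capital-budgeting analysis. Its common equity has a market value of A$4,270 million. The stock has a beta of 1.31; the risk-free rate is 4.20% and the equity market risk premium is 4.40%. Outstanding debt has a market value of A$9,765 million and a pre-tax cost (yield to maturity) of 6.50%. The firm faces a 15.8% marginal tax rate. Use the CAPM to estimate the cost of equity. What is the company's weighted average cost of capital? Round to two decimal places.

Cost of equity via CAPM: Re = 4.2% + 1.31 × 4.4% = 9.9640%.
Total capital V = 4270 + 9765 = 14035.
Equity: weight = 4270/14035 = 0.3042; cost = 9.964%.
Debt: weight = 9765/14035 = 0.6958; after-tax cost = 6.5% × (1 − 15.8%) = 5.4730%.
WACC = 0.3042 × 9.9640% + 0.6958 × 5.4730% = 6.8393%.

6.84%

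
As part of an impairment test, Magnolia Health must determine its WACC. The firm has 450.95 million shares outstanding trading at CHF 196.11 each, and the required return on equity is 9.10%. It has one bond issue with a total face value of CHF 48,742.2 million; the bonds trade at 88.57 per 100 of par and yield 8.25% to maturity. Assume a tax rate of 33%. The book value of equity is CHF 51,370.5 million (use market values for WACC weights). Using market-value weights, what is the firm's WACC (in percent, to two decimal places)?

7.93%

Market value of equity E = 196.11 × 450.95m = 88435.8045m. Market value of debt D = 48742.2m × 88.57/100 = 43170.96654m.
Total capital V = 88435.8045 + 43170.96654 = 131606.77104.
Equity: weight = 88435.8045/131606.77104 = 0.6720; cost = 9.1%.
Bonds outstanding: weight = 43170.96654/131606.77104 = 0.3280; after-tax cost = 8.25% × (1 − 33%) = 5.5275%.
WACC = 0.6720 × 9.1000% + 0.3280 × 5.5275% = 7.9281%.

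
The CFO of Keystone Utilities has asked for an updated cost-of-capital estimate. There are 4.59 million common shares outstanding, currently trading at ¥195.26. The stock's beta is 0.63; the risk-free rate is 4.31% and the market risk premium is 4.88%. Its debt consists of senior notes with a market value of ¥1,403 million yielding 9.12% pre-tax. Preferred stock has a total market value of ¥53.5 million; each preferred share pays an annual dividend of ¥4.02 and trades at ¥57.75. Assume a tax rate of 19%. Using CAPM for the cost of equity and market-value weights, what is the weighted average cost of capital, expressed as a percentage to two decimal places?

Cost of equity via CAPM: Re = 4.31% + 0.63 × 4.88% = 7.3844%.
Cost of preferred: Rp = 4.02 / 57.75 = 6.9610%.
Market value of equity E = 195.26 × 4.59m = 896.2434m.
Total capital V = 896.2434 + 53.5 + 1403 = 2352.7434.
Equity: weight = 896.2434/2352.7434 = 0.3809; cost = 7.3844%.
Preferred: weight = 53.5/2352.7434 = 0.0227; cost = 6.961%.
Senior notes: weight = 1403/2352.7434 = 0.5963; after-tax cost = 9.12% × (1 − 19%) = 7.3872%.
WACC = 0.3809 × 7.3844% + 0.0227 × 6.9610% + 0.5963 × 7.3872% = 7.3764%.

7.38%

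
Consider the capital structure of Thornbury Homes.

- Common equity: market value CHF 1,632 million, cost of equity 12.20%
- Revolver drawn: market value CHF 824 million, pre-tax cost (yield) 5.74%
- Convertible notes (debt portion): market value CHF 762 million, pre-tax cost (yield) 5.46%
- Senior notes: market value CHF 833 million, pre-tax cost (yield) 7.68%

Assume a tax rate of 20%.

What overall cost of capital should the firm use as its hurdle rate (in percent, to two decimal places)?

7.93%

Total capital V = 1632 + 824 + 762 + 833 = 4051.
Equity: weight = 1632/4051 = 0.4029; cost = 12.2%.
Revolver drawn: weight = 824/4051 = 0.2034; after-tax cost = 5.74% × (1 − 20%) = 4.5920%.
Convertible notes (debt portion): weight = 762/4051 = 0.1881; after-tax cost = 5.46% × (1 − 20%) = 4.3680%.
Senior notes: weight = 833/4051 = 0.2056; after-tax cost = 7.68% × (1 − 20%) = 6.1440%.
WACC = 0.4029 × 12.2000% + 0.2034 × 4.5920% + 0.1881 × 4.3680% + 0.2056 × 6.1440% = 7.9340%.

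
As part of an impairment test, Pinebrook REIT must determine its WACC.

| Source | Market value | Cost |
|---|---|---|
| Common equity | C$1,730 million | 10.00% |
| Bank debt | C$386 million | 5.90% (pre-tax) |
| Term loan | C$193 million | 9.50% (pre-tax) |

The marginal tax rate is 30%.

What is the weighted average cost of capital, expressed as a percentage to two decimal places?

Total capital V = 1730 + 386 + 193 = 2309.
Equity: weight = 1730/2309 = 0.7492; cost = 10%.
Bank debt: weight = 386/2309 = 0.1672; after-tax cost = 5.9% × (1 − 30%) = 4.1300%.
Term loan: weight = 193/2309 = 0.0836; after-tax cost = 9.5% × (1 − 30%) = 6.6500%.
WACC = 0.7492 × 10.0000% + 0.1672 × 4.1300% + 0.0836 × 6.6500% = 8.7387%.

8.74%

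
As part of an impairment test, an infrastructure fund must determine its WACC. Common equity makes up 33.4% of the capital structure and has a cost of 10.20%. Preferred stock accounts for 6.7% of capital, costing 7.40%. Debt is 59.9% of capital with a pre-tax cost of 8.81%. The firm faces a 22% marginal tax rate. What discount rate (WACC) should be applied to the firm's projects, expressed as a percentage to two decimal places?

After-tax cost of debt = 8.81% × (1 − 22%) = 6.8718%.
WACC = 0.334 × 10.2000% + 0.067 × 7.4000% + 0.599 × 6.8718% = 8.0188%.

8.02%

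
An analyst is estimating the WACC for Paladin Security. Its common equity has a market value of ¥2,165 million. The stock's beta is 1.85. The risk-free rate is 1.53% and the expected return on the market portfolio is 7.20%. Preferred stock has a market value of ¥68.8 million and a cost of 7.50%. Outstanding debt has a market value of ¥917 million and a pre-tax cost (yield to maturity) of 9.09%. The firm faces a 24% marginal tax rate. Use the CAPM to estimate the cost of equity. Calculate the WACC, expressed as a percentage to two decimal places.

10.43%

Market risk premium = 7.2% − 1.53% = 5.67%.
Cost of equity via CAPM: Re = 1.53% + 1.85 × 5.67% = 12.0195%.
Total capital V = 2165 + 68.8 + 917 = 3150.8.
Equity: weight = 2165/3150.8 = 0.6871; cost = 12.0195%.
Preferred: weight = 68.8/3150.8 = 0.0218; cost = 7.5%.
Debt: weight = 917/3150.8 = 0.2910; after-tax cost = 9.09% × (1 − 24%) = 6.9084%.
WACC = 0.6871 × 12.0195% + 0.0218 × 7.5000% + 0.2910 × 6.9084% = 10.4333%.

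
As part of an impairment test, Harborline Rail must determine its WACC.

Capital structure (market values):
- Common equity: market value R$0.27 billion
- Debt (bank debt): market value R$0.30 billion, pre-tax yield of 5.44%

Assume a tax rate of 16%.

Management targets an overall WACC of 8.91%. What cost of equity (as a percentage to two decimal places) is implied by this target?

13.73%

Total capital V = 0.27 + 0.3 = 0.57.
Equity weight = 0.27/0.57 = 0.4737.
Bank debt weight = 0.3/0.57 = 0.5263.
Debt contribution = 0.5263 × 5.44% × (1 − 16%) = 2.4051%.
Required equity contribution = 8.91% − 2.4051% = 6.5049%.
Re = 6.5049% / 0.4737 = 13.7327%.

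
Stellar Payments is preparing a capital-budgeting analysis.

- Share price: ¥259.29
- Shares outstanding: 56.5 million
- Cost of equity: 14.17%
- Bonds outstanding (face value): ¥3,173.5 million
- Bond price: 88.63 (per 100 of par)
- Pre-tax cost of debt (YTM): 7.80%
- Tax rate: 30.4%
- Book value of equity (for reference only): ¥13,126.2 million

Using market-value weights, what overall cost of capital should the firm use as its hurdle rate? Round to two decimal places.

12.76%

Market value of equity E = 259.29 × 56.5m = 14649.885m. Market value of debt D = 3173.5m × 88.63/100 = 2812.67305m.
Total capital V = 14649.885 + 2812.67305 = 17462.55805.
Equity: weight = 14649.885/17462.55805 = 0.8389; cost = 14.17%.
Bonds outstanding: weight = 2812.67305/17462.55805 = 0.1611; after-tax cost = 7.8% × (1 − 30.4%) = 5.4288%.
WACC = 0.8389 × 14.1700% + 0.1611 × 5.4288% = 12.7621%.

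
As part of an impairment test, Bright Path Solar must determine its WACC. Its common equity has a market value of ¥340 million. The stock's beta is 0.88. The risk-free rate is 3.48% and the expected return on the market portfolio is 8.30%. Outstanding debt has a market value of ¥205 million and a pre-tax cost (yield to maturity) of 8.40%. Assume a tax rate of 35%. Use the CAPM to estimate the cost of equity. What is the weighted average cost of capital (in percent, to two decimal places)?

Market risk premium = 8.3% − 3.48% = 4.82%.
Cost of equity via CAPM: Re = 3.48% + 0.88 × 4.82% = 7.7216%.
Total capital V = 340 + 205 = 545.
Equity: weight = 340/545 = 0.6239; cost = 7.7216%.
Debt: weight = 205/545 = 0.3761; after-tax cost = 8.4% × (1 − 35%) = 5.4600%.
WACC = 0.6239 × 7.7216% + 0.3761 × 5.4600% = 6.8709%.

6.87%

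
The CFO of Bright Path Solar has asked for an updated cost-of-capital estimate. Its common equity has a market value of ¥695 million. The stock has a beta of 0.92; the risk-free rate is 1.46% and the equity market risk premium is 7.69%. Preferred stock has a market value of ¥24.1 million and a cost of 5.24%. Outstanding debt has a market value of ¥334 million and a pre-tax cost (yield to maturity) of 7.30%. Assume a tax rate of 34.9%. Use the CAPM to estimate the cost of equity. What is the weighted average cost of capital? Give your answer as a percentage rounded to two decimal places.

Cost of equity via CAPM: Re = 1.46% + 0.92 × 7.69% = 8.5348%.
Total capital V = 695 + 24.1 + 334 = 1053.1.
Equity: weight = 695/1053.1 = 0.6600; cost = 8.5348%.
Preferred: weight = 24.1/1053.1 = 0.0229; cost = 5.24%.
Debt: weight = 334/1053.1 = 0.3172; after-tax cost = 7.3% × (1 − 34.9%) = 4.7523%.
WACC = 0.6600 × 8.5348% + 0.0229 × 5.2400% + 0.3172 × 4.7523% = 7.2597%.

7.26%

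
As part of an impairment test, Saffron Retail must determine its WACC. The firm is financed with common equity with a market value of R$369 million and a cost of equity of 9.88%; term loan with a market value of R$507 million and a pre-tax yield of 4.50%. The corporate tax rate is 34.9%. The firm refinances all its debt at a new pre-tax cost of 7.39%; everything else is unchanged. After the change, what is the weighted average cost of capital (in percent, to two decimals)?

6.95%

After the change:
Total capital V = 369 + 507 = 876.
Equity: weight = 369/876 = 0.4212; cost = 9.88%.
Term loan: weight = 507/876 = 0.5788; after-tax cost = 7.39% × (1 − 34.9%) = 4.8109%.
WACC = 0.4212 × 9.8800% + 0.5788 × 4.8109% = 6.9462%.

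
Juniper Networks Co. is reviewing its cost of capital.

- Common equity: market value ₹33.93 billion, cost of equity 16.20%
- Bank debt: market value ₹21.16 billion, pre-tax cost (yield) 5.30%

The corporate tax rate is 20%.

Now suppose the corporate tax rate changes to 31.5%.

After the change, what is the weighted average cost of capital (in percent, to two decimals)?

11.37%

After the change:
Total capital V = 33.93 + 21.16 = 55.09.
Equity: weight = 33.93/55.09 = 0.6159; cost = 16.2%.
Bank debt: weight = 21.16/55.09 = 0.3841; after-tax cost = 5.3% × (1 − 31.5%) = 3.6305%.
WACC = 0.6159 × 16.2000% + 0.3841 × 3.6305% = 11.3721%.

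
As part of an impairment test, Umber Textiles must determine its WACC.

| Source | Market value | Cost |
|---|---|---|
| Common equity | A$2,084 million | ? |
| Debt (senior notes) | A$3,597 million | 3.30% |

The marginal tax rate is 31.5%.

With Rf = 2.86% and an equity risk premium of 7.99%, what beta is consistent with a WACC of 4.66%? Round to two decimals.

0.74

Total capital V = 2084 + 3597 = 5681.
Equity weight = 2084/5681 = 0.3668.
Senior notes weight = 3597/5681 = 0.6332.
Debt contribution = 0.6332 × 3.3% × (1 − 31.5%) = 1.4313%.
Required equity contribution = 4.66% − 1.4313% = 3.2287%  ⇒  Re = 8.8016%.
CAPM: 8.8016% = 2.86% + β × 7.99%  ⇒  β = 0.7436.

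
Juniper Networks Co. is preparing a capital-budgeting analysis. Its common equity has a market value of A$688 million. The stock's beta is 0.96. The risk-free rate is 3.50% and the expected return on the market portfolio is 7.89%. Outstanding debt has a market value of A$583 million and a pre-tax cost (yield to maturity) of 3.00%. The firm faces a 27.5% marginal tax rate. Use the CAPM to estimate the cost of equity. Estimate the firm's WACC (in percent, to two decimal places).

Market risk premium = 7.89% − 3.5% = 4.39%.
Cost of equity via CAPM: Re = 3.5% + 0.96 × 4.39% = 7.7144%.
Total capital V = 688 + 583 = 1271.
Equity: weight = 688/1271 = 0.5413; cost = 7.7144%.
Debt: weight = 583/1271 = 0.4587; after-tax cost = 3% × (1 − 27.5%) = 2.1750%.
WACC = 0.5413 × 7.7144% + 0.4587 × 2.1750% = 5.1735%.

5.17%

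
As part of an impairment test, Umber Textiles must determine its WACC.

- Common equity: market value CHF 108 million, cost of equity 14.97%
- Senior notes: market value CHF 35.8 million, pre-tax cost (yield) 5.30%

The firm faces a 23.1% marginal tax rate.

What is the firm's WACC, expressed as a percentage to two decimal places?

Total capital V = 108 + 35.8 = 143.8.
Equity: weight = 108/143.8 = 0.7510; cost = 14.97%.
Senior notes: weight = 35.8/143.8 = 0.2490; after-tax cost = 5.3% × (1 − 23.1%) = 4.0757%.
WACC = 0.7510 × 14.9700% + 0.2490 × 4.0757% = 12.2578%.

12.26%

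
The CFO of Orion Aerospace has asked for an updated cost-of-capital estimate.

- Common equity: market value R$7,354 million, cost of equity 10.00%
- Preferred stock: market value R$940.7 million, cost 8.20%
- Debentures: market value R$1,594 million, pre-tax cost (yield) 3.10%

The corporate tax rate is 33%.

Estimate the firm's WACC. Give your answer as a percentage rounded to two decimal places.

Total capital V = 7354 + 940.7 + 1594 = 9888.7.
Equity: weight = 7354/9888.7 = 0.7437; cost = 10%.
Preferred: weight = 940.7/9888.7 = 0.0951; cost = 8.2%.
Debentures: weight = 1594/9888.7 = 0.1612; after-tax cost = 3.1% × (1 − 33%) = 2.0770%.
WACC = 0.7437 × 10.0000% + 0.0951 × 8.2000% + 0.1612 × 2.0770% = 8.5516%.

8.55%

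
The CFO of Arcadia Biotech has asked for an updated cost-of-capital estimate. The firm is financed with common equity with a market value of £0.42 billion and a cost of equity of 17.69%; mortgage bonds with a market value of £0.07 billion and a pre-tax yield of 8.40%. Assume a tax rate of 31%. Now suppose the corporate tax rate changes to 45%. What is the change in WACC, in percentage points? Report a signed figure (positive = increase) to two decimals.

Current WACC:
Total capital V = 0.42 + 0.07 = 0.49.
Equity: weight = 0.42/0.49 = 0.8571; cost = 17.69%.
Mortgage bonds: weight = 0.07/0.49 = 0.1429; after-tax cost = 8.4% × (1 − 31%) = 5.7960%.
WACC = 0.8571 × 17.6900% + 0.1429 × 5.7960% = 15.9909%.
After the change:
Total capital V = 0.42 + 0.07 = 0.49.
Equity: weight = 0.42/0.49 = 0.8571; cost = 17.69%.
Mortgage bonds: weight = 0.07/0.49 = 0.1429; after-tax cost = 8.4% × (1 − 45%) = 4.6200%.
WACC = 0.8571 × 17.6900% + 0.1429 × 4.6200% = 15.8229%.
Change in WACC = 15.8229% − 15.9909% = -0.1680 pp.

-0.17 pp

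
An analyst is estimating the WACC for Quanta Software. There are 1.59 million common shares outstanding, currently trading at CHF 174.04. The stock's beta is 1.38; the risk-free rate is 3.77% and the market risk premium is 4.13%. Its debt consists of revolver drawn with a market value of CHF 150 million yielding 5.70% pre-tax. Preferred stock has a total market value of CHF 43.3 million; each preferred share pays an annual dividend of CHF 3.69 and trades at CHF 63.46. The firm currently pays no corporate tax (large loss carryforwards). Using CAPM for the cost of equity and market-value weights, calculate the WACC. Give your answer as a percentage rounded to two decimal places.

Cost of equity via CAPM: Re = 3.77% + 1.38 × 4.13% = 9.4694%.
Cost of preferred: Rp = 3.69 / 63.46 = 5.8147%.
Market value of equity E = 174.04 × 1.59m = 276.7236m.
Total capital V = 276.7236 + 43.3 + 150 = 470.0236.
Equity: weight = 276.7236/470.0236 = 0.5887; cost = 9.4694%.
Preferred: weight = 43.3/470.0236 = 0.0921; cost = 5.8147%.
Revolver drawn: weight = 150/470.0236 = 0.3191; after-tax cost = 5.7% × (1 − 0%) = 5.7000%.
WACC = 0.5887 × 9.4694% + 0.0921 × 5.8147% + 0.3191 × 5.7000% = 7.9298%.

7.93%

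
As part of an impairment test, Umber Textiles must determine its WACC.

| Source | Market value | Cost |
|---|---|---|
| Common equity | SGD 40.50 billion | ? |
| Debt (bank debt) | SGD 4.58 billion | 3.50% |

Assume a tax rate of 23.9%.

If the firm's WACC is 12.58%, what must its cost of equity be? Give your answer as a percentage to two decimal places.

13.70%

Total capital V = 40.5 + 4.58 = 45.08.
Equity weight = 40.5/45.08 = 0.8984.
Bank debt weight = 4.58/45.08 = 0.1016.
Debt contribution = 0.1016 × 3.5% × (1 − 23.9%) = 0.2706%.
Required equity contribution = 12.58% − 0.2706% = 12.3094%.
Re = 12.3094% / 0.8984 = 13.7014%.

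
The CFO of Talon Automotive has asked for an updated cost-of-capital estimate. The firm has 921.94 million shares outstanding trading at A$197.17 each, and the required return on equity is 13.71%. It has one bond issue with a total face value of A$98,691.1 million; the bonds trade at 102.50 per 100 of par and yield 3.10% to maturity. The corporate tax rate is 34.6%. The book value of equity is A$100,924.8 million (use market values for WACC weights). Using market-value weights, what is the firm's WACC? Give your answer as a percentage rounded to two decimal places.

Market value of equity E = 197.17 × 921.94m = 181778.9098m. Market value of debt D = 98691.1m × 102.5/100 = 101158.3775m.
Total capital V = 181778.9098 + 101158.3775 = 282937.2873.
Equity: weight = 181778.9098/282937.2873 = 0.6425; cost = 13.71%.
Bonds outstanding: weight = 101158.3775/282937.2873 = 0.3575; after-tax cost = 3.1% × (1 − 34.6%) = 2.0274%.
WACC = 0.6425 × 13.7100% + 0.3575 × 2.0274% = 9.5331%.

9.53%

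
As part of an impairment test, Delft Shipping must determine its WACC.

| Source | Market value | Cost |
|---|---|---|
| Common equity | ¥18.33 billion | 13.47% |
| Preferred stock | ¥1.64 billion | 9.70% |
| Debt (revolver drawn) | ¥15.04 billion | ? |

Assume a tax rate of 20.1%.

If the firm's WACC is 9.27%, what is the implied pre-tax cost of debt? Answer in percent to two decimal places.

Total capital V = 18.33 + 1.64 + 15.04 = 35.01.
Equity weight = 18.33/35.01 = 0.5236.
Preferred weight = 1.64/35.01 = 0.0468.
Revolver drawn weight = 15.04/35.01 = 0.4296.
Equity contribution = 0.5236 × 13.47% = 7.0524%.
Preferred contribution = 0.0468 × 9.7% = 0.4544%.
Remaining for debt = 9.27% − 7.5068% = 1.7632%.
Rd × (1 − 20.1%) × 0.4296 = 1.7632%  ⇒  Rd = 5.1369%.

5.14%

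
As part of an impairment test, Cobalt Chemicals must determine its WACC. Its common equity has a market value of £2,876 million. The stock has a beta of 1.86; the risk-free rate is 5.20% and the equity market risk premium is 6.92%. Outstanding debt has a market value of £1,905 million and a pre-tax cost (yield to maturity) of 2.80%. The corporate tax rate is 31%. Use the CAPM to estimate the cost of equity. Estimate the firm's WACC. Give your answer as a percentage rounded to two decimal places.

Cost of equity via CAPM: Re = 5.2% + 1.86 × 6.92% = 18.0712%.
Total capital V = 2876 + 1905 = 4781.
Equity: weight = 2876/4781 = 0.6015; cost = 18.0712%.
Debt: weight = 1905/4781 = 0.3985; after-tax cost = 2.8% × (1 − 31%) = 1.9320%.
WACC = 0.6015 × 18.0712% + 0.3985 × 1.9320% = 11.6405%.

11.64%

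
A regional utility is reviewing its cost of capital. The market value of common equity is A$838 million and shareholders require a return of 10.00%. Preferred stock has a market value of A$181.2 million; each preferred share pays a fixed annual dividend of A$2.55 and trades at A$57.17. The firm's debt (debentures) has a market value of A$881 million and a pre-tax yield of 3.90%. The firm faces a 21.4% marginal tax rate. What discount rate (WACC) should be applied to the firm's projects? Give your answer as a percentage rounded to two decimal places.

6.26%

Cost of preferred: Rp = 2.55 / 57.17 = 4.4604%.
Total capital V = 838 + 181.2 + 881 = 1900.2.
Equity: weight = 838/1900.2 = 0.4410; cost = 10%.
Preferred: weight = 181.2/1900.2 = 0.0954; cost = 4.4604%.
Debentures: weight = 881/1900.2 = 0.4636; after-tax cost = 3.9% × (1 − 21.4%) = 3.0654%.
WACC = 0.4410 × 10.0000% + 0.0954 × 4.4604% + 0.4636 × 3.0654% = 6.2566%.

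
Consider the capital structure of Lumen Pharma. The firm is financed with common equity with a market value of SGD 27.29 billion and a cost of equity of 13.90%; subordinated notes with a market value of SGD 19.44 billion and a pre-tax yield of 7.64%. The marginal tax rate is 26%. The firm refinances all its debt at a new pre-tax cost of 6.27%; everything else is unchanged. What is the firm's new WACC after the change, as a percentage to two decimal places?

After the change:
Total capital V = 27.29 + 19.44 = 46.73.
Equity: weight = 27.29/46.73 = 0.5840; cost = 13.9%.
Subordinated notes: weight = 19.44/46.73 = 0.4160; after-tax cost = 6.27% × (1 − 26%) = 4.6398%.
WACC = 0.5840 × 13.9000% + 0.4160 × 4.6398% = 10.0477%.

10.05%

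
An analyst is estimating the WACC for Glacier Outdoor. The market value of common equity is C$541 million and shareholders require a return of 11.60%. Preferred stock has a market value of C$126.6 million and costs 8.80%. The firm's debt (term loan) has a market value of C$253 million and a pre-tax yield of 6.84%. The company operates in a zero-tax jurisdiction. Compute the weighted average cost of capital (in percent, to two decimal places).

Total capital V = 541 + 126.6 + 253 = 920.6.
Equity: weight = 541/920.6 = 0.5877; cost = 11.6%.
Preferred: weight = 126.6/920.6 = 0.1375; cost = 8.8%.
Term loan: weight = 253/920.6 = 0.2748; after-tax cost = 6.84% × (1 − 0%) = 6.8400%.
WACC = 0.5877 × 11.6000% + 0.1375 × 8.8000% + 0.2748 × 6.8400% = 9.9068%.

9.91%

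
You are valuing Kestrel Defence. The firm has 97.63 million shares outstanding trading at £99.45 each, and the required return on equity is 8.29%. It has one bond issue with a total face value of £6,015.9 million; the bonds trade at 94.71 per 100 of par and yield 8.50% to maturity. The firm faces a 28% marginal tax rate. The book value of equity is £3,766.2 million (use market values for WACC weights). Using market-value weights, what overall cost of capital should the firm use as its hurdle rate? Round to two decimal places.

Market value of equity E = 99.45 × 97.63m = 9709.3035m. Market value of debt D = 6015.9m × 94.71/100 = 5697.65889m.
Total capital V = 9709.3035 + 5697.65889 = 15406.96239.
Equity: weight = 9709.3035/15406.96239 = 0.6302; cost = 8.29%.
Bonds outstanding: weight = 5697.65889/15406.96239 = 0.3698; after-tax cost = 8.5% × (1 − 28%) = 6.1200%.
WACC = 0.6302 × 8.2900% + 0.3698 × 6.1200% = 7.4875%.

7.49%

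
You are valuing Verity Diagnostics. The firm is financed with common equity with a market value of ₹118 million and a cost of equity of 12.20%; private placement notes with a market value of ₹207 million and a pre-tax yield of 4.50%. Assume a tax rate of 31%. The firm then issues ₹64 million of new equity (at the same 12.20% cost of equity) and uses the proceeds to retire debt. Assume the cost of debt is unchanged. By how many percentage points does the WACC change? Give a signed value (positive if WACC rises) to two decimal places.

+1.79 pp

Current WACC:
Total capital V = 118 + 207 = 325.
Equity: weight = 118/325 = 0.3631; cost = 12.2%.
Private placement notes: weight = 207/325 = 0.6369; after-tax cost = 4.5% × (1 − 31%) = 3.1050%.
WACC = 0.3631 × 12.2000% + 0.6369 × 3.1050% = 6.4072%.
After the change:
Total capital V = 182 + 143 = 325.
Equity: weight = 182/325 = 0.5600; cost = 12.2%.
Private placement notes: weight = 143/325 = 0.4400; after-tax cost = 4.5% × (1 − 31%) = 3.1050%.
WACC = 0.5600 × 12.2000% + 0.4400 × 3.1050% = 8.1982%.
Change in WACC = 8.1982% − 6.4072% = 1.7910 pp.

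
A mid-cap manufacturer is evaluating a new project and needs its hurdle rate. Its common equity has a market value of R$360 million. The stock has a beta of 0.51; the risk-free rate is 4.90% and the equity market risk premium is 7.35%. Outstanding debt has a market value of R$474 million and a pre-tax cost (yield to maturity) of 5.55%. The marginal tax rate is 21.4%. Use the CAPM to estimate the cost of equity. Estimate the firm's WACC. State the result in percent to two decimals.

6.21%

Cost of equity via CAPM: Re = 4.9% + 0.51 × 7.35% = 8.6485%.
Total capital V = 360 + 474 = 834.
Equity: weight = 360/834 = 0.4317; cost = 8.6485%.
Debt: weight = 474/834 = 0.5683; after-tax cost = 5.55% × (1 − 21.4%) = 4.3623%.
WACC = 0.4317 × 8.6485% + 0.5683 × 4.3623% = 6.2125%.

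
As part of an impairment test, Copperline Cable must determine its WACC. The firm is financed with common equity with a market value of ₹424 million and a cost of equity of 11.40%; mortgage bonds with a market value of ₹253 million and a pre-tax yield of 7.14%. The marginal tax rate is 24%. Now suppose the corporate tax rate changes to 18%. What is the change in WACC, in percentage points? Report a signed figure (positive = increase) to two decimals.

Current WACC:
Total capital V = 424 + 253 = 677.
Equity: weight = 424/677 = 0.6263; cost = 11.4%.
Mortgage bonds: weight = 253/677 = 0.3737; after-tax cost = 7.14% × (1 − 24%) = 5.4264%.
WACC = 0.6263 × 11.4000% + 0.3737 × 5.4264% = 9.1676%.
After the change:
Total capital V = 424 + 253 = 677.
Equity: weight = 424/677 = 0.6263; cost = 11.4%.
Mortgage bonds: weight = 253/677 = 0.3737; after-tax cost = 7.14% × (1 − 18%) = 5.8548%.
WACC = 0.6263 × 11.4000% + 0.3737 × 5.8548% = 9.3277%.
Change in WACC = 9.3277% − 9.1676% = 0.1601 pp.

+0.16 pp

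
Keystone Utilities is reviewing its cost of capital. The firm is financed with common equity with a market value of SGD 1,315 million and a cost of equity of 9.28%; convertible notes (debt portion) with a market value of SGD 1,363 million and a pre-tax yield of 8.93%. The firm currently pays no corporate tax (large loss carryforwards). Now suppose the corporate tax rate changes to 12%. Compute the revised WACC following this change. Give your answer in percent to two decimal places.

8.56%

After the change:
Total capital V = 1315 + 1363 = 2678.
Equity: weight = 1315/2678 = 0.4910; cost = 9.28%.
Convertible notes (debt portion): weight = 1363/2678 = 0.5090; after-tax cost = 8.93% × (1 − 12%) = 7.8584%.
WACC = 0.4910 × 9.2800% + 0.5090 × 7.8584% = 8.5565%.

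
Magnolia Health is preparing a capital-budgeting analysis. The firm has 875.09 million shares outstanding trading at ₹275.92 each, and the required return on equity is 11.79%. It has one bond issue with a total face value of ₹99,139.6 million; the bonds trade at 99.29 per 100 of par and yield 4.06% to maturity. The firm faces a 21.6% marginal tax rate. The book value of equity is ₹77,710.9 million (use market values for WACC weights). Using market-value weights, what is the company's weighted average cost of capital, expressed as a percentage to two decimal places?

9.30%

Market value of equity E = 275.92 × 875.09m = 241454.8328m. Market value of debt D = 99139.6m × 99.29/100 = 98435.70884m.
Total capital V = 241454.8328 + 98435.70884 = 339890.54164.
Equity: weight = 241454.8328/339890.54164 = 0.7104; cost = 11.79%.
Bonds outstanding: weight = 98435.70884/339890.54164 = 0.2896; after-tax cost = 4.06% × (1 − 21.6%) = 3.1830%.
WACC = 0.7104 × 11.7900% + 0.2896 × 3.1830% = 9.2973%.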